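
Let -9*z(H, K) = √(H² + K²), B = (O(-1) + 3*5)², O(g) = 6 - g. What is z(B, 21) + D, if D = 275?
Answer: 275 - √234697/9 ≈ 221.17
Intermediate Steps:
B = 484 (B = ((6 - 1*(-1)) + 3*5)² = ((6 + 1) + 15)² = (7 + 15)² = 22² = 484)
z(H, K) = -√(H² + K²)/9
z(B, 21) + D = -√(484² + 21²)/9 + 275 = -√(234256 + 441)/9 + 275 = -√234697/9 + 275 = 275 - √234697/9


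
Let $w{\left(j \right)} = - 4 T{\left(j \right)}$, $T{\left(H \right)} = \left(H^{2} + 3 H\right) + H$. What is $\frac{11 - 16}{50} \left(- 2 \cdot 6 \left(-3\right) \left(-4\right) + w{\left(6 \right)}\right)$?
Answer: $\frac{192}{5} \approx 38.4$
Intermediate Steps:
$T{\left(H \right)} = H^{2} + 4 H$
$w{\left(j \right)} = - 4 j \left(4 + j\right)$
$\frac{11 - 16}{50} \left(- 2 \cdot 6 \left(-3\right) \left(-4\right) + w{\left(6 \right)}\right) = \frac{11 - 16}{50} \left(- 2 \cdot 6 \left(-3\right) \left(-4\right) - 24 \left(4 + 6\right)\right) = \left(11 - 16\right) \frac{1}{50} \left(- 2 \left(\left(-18\right) \left(-4\right)\right) - 24 \cdot 10\right) = \left(-5\right) \frac{1}{50} \left(\left(-2\right) 72 - 240\right) = - \frac{-144 - 240}{10} = \left(- \frac{1}{10}\right) \left(-384\right) = \frac{192}{5}$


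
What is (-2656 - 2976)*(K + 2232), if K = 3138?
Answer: -30243840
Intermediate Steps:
(-2656 - 2976)*(K + 2232) = (-2656 - 2976)*(3138 + 2232) = -5632*5370 = -30243840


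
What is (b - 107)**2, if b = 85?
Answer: 484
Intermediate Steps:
(b - 107)**2 = (85 - 107)**2 = (-22)**2 = 484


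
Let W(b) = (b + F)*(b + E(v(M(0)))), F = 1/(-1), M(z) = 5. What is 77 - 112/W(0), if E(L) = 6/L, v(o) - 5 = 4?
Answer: 245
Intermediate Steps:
F = -1
v(o) = 9 (v(o) = 5 + 4 = 9)
W(b) = (-1 + b)*(2/3 + b) (W(b) = (b - 1)*(b + 6/9) = (-1 + b)*(b + 6*(1/9)) = (-1 + b)*(b + 2/3) = (-1 + b)*(2/3 + b))
77 - 112/W(0) = 77 - 112/(-2/3 + 0**2 - 1/3*0) = 77 - 112/(-2/3 + 0 + 0) = 77 - 112/(-2/3) = 77 - 112*(-3/2) = 77 + 168 = 245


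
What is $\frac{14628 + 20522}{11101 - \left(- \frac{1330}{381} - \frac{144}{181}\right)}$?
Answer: $\frac{484795830}{153166331} \approx 3.1652$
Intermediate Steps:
$\frac{14628 + 20522}{11101 - \left(- \frac{1330}{381} - \frac{144}{181}\right)} = \frac{35150}{11101 - \left(- \frac{1330}{381} + 7776 \left(- \frac{1}{9774}\right)\right)} = \frac{35150}{11101 + \left(\frac{1330}{381} - - \frac{144}{181}\right)} = \frac{35150}{11101 + \left(\frac{1330}{381} + \frac{144}{181}\right)} = \frac{35150}{11101 + \frac{295594}{68961}} = \frac{35150}{\frac{765831655}{68961}} = 35150 \cdot \frac{68961}{765831655} = \frac{484795830}{153166331}$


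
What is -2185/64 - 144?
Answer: -11401/64 ≈ -178.14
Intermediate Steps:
-2185/64 - 144 = -11401/64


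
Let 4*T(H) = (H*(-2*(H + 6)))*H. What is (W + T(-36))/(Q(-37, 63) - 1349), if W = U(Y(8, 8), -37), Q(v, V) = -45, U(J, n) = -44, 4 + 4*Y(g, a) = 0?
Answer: -9698/697 ≈ -13.914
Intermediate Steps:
Y(g, a) = -1 (Y(g, a) = -1 + (¼)*0 = -1 + 0 = -1)
W = -44
T(H) = H²*(-12 - 2*H)/4 (T(H) = ((H*(-2*(H + 6)))*H)/4 = ((H*(-2*(6 + H)))*H)/4 = ((H*(-12 - 2*H))*H)/4 = (H²*(-12 - 2*H))/4 = H²*(-12 - 2*H)/4)
(W + T(-36))/(Q(-37, 63) - 1349) = (-44 + (½)*(-36)²*(-6 - 1*(-36)))/(-45 - 1349) = (-44 + (½)*1296*(-6 + 36))/(-1394) = (-44 + (½)*1296*30)*(-1/1394) = (-44 + 19440)*(-1/1394) = 19396*(-1/1394) = -9698/697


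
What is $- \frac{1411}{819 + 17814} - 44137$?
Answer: $- \frac{822406132}{18633} \approx -44137.0$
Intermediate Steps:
$- \frac{1411}{819 + 17814} - 44137 = - \frac{1411}{18633} - 44137 = - \frac{822406132}{18633}$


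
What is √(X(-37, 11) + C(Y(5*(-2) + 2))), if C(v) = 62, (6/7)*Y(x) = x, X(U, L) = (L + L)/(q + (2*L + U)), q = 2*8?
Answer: 2*√21 ≈ 9.1651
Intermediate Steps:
q = 16
X(U, L) = 2*L/(16 + U + 2*L) (X(U, L) = (L + L)/(16 + (2*L + U)) = (2*L)/(16 + (U + 2*L)) = (2*L)/(16 + U + 2*L) = 2*L/(16 + U + 2*L))
Y(x) = 7*x/6
√(X(-37, 11) + C(Y(5*(-2) + 2))) = √(2*11/(16 - 37 + 2*11) + 62) = √(2*11/(16 - 37 + 22) + 62) = √(2*11/1 + 62) = √(2*11*1 + 62) = √(22 + 62) = √84 = 2*√21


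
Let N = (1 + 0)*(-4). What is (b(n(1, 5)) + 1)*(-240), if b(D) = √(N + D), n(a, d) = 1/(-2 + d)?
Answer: -240 - 80*I*√33 ≈ -240.0 - 459.56*I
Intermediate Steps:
N = -4 (N = 1*(-4) = -4)
b(D) = √(-4 + D)
(b(n(1, 5)) + 1)*(-240) = (√(-4 + 1/(-2 + 5)) + 1)*(-240) = (√(-4 + 1/3) + 1)*(-240) = (√(-4 + ⅓) + 1)*(-240) = (√(-11/3) + 1)*(-240) = (I*√33/3 + 1)*(-240) = (1 + I*√33/3)*(-240) = -240 - 80*I*√33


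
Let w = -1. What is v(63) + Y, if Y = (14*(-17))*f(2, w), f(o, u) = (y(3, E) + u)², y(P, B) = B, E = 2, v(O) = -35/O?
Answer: -2147/9 ≈ -238.56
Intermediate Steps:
f(o, u) = (2 + u)²
Y = -238 (Y = (14*(-17))*(2 - 1)² = -238*1² = -238*1 = -238)
v(63) + Y = -35/63 - 238 = -35*1/63 - 238 = -5/9 - 238 = -2147/9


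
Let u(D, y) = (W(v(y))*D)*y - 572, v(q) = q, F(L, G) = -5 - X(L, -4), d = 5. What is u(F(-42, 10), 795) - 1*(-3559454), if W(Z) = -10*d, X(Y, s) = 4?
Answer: 3916632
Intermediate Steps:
F(L, G) = -9 (F(L, G) = -5 - 1*4 = -5 - 4 = -9)
W(Z) = -50 (W(Z) = -10*5 = -50)
u(D, y) = -572 - 50*D*y (u(D, y) = (-50*D)*y - 572 = -50*D*y - 572 = -572 - 50*D*y)
u(F(-42, 10), 795) - 1*(-3559454) = (-572 - 50*(-9)*795) - 1*(-3559454) = (-572 + 357750) + 3559454 = 357178 + 3559454 = 3916632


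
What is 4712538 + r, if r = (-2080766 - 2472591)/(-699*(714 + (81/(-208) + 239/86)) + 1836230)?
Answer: 56288757299783434/11944476209 ≈ 4.7125e+6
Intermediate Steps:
r = -40725225008/11944476209 (r = -4553357/(-699*(714 + (81*(-1/208) + 239*(1/86))) + 1836230) = -4553357/(-699*(714 + (-81/208 + 239/86)) + 1836230) = -4553357/(-699*(714 + 21373/8944) + 1836230) = -4553357/(-699*6407389/8944 + 1836230) = -4553357/(-4478764911/8944 + 1836230) = -4553357/11944476209/8944 = -4553357*8944/11944476209 = -40725225008/11944476209 ≈ -3.4095)
4712538 + r = 4712538 - 40725225008/11944476209 = 56288757299783434/11944476209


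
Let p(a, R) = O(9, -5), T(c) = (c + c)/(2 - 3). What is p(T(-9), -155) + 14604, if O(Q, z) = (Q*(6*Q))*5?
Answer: 17034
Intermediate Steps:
T(c) = -2*c (T(c) = (2*c)/(-1) = (2*c)*(-1) = -2*c)
O(Q, z) = 30*Q**2 (O(Q, z) = (6*Q**2)*5 = 30*Q**2)
p(a, R) = 2430 (p(a, R) = 30*9**2 = 30*81 = 2430)
p(T(-9), -155) + 14604 = 2430 + 14604 = 17034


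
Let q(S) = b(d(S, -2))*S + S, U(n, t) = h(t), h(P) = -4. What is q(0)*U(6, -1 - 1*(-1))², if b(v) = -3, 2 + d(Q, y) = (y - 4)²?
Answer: 0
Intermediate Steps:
d(Q, y) = -2 + (-4 + y)² (d(Q, y) = -2 + (y - 4)² = -2 + (-4 + y)²)
U(n, t) = -4
q(S) = -2*S (q(S) = -3*S + S = -2*S)
q(0)*U(6, -1 - 1*(-1))² = -2*0*(-4)² = 0*16 = 0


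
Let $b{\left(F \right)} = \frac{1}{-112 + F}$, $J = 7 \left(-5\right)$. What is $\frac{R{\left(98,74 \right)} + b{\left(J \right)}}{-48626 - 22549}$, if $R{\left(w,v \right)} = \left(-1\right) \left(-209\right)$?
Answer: $- \frac{30722}{10462725} \approx -0.0029363$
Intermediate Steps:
$J = -35$
$R{\left(w,v \right)} = 209$
$\frac{R{\left(98,74 \right)} + b{\left(J \right)}}{-48626 - 22549} = \frac{209 + \frac{1}{-112 - 35}}{-48626 - 22549} = \frac{209 + \frac{1}{-147}}{-71175} = \left(209 - \frac{1}{147}\right) \left(- \frac{1}{71175}\right) = \frac{30722}{147} \left(- \frac{1}{71175}\right) = - \frac{30722}{10462725}$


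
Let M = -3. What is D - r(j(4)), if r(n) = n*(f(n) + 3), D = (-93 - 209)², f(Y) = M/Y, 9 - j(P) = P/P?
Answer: 91183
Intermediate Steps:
j(P) = 8 (j(P) = 9 - P/P = 9 - 1*1 = 9 - 1 = 8)
f(Y) = -3/Y
D = 91204 (D = (-302)² = 91204)
r(n) = n*(3 - 3/n) (r(n) = n*(-3/n + 3) = n*(3 - 3/n))
D - r(j(4)) = 91204 - (-3 + 3*8) = 91204 - (-3 + 24) = 91204 - 1*21 = 91204 - 21 = 91183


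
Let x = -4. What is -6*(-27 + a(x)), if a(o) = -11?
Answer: 228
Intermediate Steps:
-6*(-27 + a(x)) = -6*(-27 - 11) = -6*(-38) = 228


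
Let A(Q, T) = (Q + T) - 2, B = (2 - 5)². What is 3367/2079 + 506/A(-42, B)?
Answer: -133447/10395 ≈ -12.838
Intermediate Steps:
B = 9 (B = (-3)² = 9)
A(Q, T) = -2 + Q + T
3367/2079 + 506/A(-42, B) = 3367/2079 + 506/(-2 - 42 + 9) = 3367*(1/2079) + 506/(-35) = 481/297 + 506*(-1/35) = 481/297 - 506/35 = -133447/10395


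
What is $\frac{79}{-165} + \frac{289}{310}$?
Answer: $\frac{4639}{10230} \approx 0.45347$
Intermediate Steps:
$\frac{79}{-165} + \frac{289}{310} = 79 \left(- \frac{1}{165}\right) + 289 \cdot \frac{1}{310} = - \frac{79}{165} + \frac{289}{310} = \frac{4639}{10230}$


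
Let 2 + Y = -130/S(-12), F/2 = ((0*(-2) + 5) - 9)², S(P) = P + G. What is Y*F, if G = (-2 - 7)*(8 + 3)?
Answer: -2944/111 ≈ -26.523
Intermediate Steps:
G = -99 (G = -9*11 = -99)
S(P) = -99 + P (S(P) = P - 99 = -99 + P)
F = 32 (F = 2*((0*(-2) + 5) - 9)² = 2*((0 + 5) - 9)² = 2*(5 - 9)² = 2*(-4)² = 2*16 = 32)
Y = -92/111 (Y = -2 - 130/(-99 - 12) = -2 - 130/(-111) = -2 - 130*(-1/111) = -2 + 130/111 = -92/111 ≈ -0.82883)
Y*F = -92/111*32 = -2944/111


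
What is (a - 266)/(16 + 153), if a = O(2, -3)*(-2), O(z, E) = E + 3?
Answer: -266/169 ≈ -1.5740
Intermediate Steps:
O(z, E) = 3 + E
a = 0 (a = (3 - 3)*(-2) = 0*(-2) = 0)
(a - 266)/(16 + 153) = (0 - 266)/(16 + 153) = -266/169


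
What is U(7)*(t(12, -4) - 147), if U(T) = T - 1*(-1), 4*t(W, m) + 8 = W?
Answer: -1168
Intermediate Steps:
t(W, m) = -2 + W/4
U(T) = 1 + T (U(T) = T + 1 = 1 + T)
U(7)*(t(12, -4) - 147) = (1 + 7)*((-2 + (¼)*12) - 147) = 8*((-2 + 3) - 147) = 8*(1 - 147) = 8*(-146) = -1168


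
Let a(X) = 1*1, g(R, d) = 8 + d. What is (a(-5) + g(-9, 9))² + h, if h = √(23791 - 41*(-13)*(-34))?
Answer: 324 + √5669 ≈ 399.29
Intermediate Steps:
a(X) = 1
h = √5669 (h = √(23791 + 533*(-34)) = √(23791 - 18122) = √5669 ≈ 75.293)
(a(-5) + g(-9, 9))² + h = (1 + (8 + 9))² + √5669 = (1 + 17)² + √5669 = 18² + √5669 = 324 + √5669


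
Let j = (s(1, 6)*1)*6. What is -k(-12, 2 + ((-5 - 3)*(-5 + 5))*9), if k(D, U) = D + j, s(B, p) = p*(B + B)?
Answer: -60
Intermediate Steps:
s(B, p) = 2*B*p (s(B, p) = p*(2*B) = 2*B*p)
j = 72 (j = ((2*1*6)*1)*6 = (12*1)*6 = 12*6 = 72)
k(D, U) = 72 + D (k(D, U) = D + 72 = 72 + D)
-k(-12, 2 + ((-5 - 3)*(-5 + 5))*9) = -(72 - 12) = -1*60 = -60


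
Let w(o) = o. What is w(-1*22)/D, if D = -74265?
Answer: 22/74265 ≈ 0.00029624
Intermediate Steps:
w(-1*22)/D = -1*22/(-74265) = -22*(-1/74265) = 22/74265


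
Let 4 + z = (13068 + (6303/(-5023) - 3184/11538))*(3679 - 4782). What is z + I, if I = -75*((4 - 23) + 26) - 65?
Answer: -417652781513657/28977687 ≈ -1.4413e+7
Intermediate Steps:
I = -590 (I = -75*(-19 + 26) - 65 = -75*7 - 65 = -525 - 65 = -590)
z = -417635684678327/28977687 (z = -4 + (13068 + (6303/(-5023) - 3184/11538))*(3679 - 4782) = -4 + (13068 + (6303*(-1/5023) - 3184*1/11538))*(-1103) = -4 + (13068 + (-6303/5023 - 1592/5769))*(-1103) = -4 + (13068 - 44358623/28977687)*(-1103) = -4 + (378636055093/28977687)*(-1103) = -4 - 417635568767579/28977687 = -417635684678327/28977687 ≈ -1.4412e+7)
z + I = -417635684678327/28977687 - 590 = -417652781513657/28977687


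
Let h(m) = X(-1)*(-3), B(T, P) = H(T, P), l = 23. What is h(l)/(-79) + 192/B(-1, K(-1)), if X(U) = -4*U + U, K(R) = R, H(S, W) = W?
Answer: -15159/79 ≈ -191.89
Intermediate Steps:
B(T, P) = P
X(U) = -3*U
h(m) = -9 (h(m) = -3*(-1)*(-3) = 3*(-3) = -9)
h(l)/(-79) + 192/B(-1, K(-1)) = -9/(-79) + 192/(-1) = -9*(-1/79) + 192*(-1) = 9/79 - 192 = -15159/79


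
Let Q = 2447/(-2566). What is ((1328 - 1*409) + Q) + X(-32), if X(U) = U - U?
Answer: 2355707/2566 ≈ 918.05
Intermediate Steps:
X(U) = 0
Q = -2447/2566 (Q = 2447*(-1/2566) = -2447/2566 ≈ -0.95362)
((1328 - 1*409) + Q) + X(-32) = ((1328 - 1*409) - 2447/2566) + 0 = ((1328 - 409) - 2447/2566) + 0 = (919 - 2447/2566) + 0 = 2355707/2566 + 0 = 2355707/2566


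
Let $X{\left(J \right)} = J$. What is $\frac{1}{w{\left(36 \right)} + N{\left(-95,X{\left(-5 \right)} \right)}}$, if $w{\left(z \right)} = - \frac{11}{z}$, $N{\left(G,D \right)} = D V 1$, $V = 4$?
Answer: $- \frac{36}{731} \approx -0.049248$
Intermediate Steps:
$N{\left(G,D \right)} = 4 D$ ($N{\left(G,D \right)} = D 4 \cdot 1 = 4 D 1 = 4 D$)
$\frac{1}{w{\left(36 \right)} + N{\left(-95,X{\left(-5 \right)} \right)}} = \frac{1}{- \frac{11}{36} + 4 \left(-5\right)} = \frac{1}{\left(-11\right) \frac{1}{36} - 20} = \frac{1}{- \frac{11}{36} - 20} = \frac{1}{- \frac{731}{36}} = - \frac{36}{731}$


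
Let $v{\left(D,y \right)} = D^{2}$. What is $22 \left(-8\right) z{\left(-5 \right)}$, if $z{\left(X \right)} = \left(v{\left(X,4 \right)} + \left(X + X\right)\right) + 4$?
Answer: $-3344$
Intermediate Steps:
$z{\left(X \right)} = 4 + X^{2} + 2 X$ ($z{\left(X \right)} = \left(X^{2} + \left(X + X\right)\right) + 4 = \left(X^{2} + 2 X\right) + 4 = 4 + X^{2} + 2 X$)
$22 \left(-8\right) z{\left(-5 \right)} = 22 \left(-8\right) \left(4 + \left(-5\right)^{2} + 2 \left(-5\right)\right) = - 176 \left(4 + 25 - 10\right) = \left(-176\right) 19 = -3344$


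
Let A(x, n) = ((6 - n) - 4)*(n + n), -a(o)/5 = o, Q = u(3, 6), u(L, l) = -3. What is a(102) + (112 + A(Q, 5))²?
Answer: 6214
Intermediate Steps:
Q = -3
a(o) = -5*o
A(x, n) = 2*n*(2 - n) (A(x, n) = (2 - n)*(2*n) = 2*n*(2 - n))
a(102) + (112 + A(Q, 5))² = -5*102 + (112 + 2*5*(2 - 1*5))² = -510 + (112 + 2*5*(2 - 5))² = -510 + (112 + 2*5*(-3))² = -510 + (112 - 30)² = -510 + 82² = -510 + 6724 = 6214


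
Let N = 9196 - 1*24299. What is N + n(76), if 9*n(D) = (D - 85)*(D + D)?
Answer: -15255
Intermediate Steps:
n(D) = 2*D*(-85 + D)/9 (n(D) = ((D - 85)*(D + D))/9 = ((-85 + D)*(2*D))/9 = (2*D*(-85 + D))/9 = 2*D*(-85 + D)/9)
N = -15103 (N = 9196 - 24299 = -15103)
N + n(76) = -15103 + (2/9)*76*(-85 + 76) = -15103 + (2/9)*76*(-9) = -15103 - 152 = -15255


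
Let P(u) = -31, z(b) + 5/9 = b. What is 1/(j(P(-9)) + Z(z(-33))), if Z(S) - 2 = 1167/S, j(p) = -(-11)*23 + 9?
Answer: 302/69225 ≈ 0.0043626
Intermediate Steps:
z(b) = -5/9 + b
j(p) = 262 (j(p) = -11*(-23) + 9 = 253 + 9 = 262)
Z(S) = 2 + 1167/S
1/(j(P(-9)) + Z(z(-33))) = 1/(262 + (2 + 1167/(-5/9 - 33))) = 1/(262 + (2 + 1167/(-302/9))) = 1/(262 + (2 + 1167*(-9/302))) = 1/(262 + (2 - 10503/302)) = 1/(262 - 9899/302) = 1/(69225/302) = 302/69225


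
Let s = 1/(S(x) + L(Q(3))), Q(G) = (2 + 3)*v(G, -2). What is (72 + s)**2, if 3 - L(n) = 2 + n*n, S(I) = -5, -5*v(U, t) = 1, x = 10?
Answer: 128881/25 ≈ 5155.2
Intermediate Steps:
v(U, t) = -1/5 (v(U, t) = -1/5*1 = -1/5)
Q(G) = -1 (Q(G) = (2 + 3)*(-1/5) = 5*(-1/5) = -1)
L(n) = 1 - n**2 (L(n) = 3 - (2 + n*n) = 3 - (2 + n**2) = 3 + (-2 - n**2) = 1 - n**2)
s = -1/5 (s = 1/(-5 + (1 - 1*(-1)**2)) = 1/(-5 + (1 - 1*1)) = 1/(-5 + (1 - 1)) = 1/(-5 + 0) = 1/(-5) = -1/5 ≈ -0.20000)
(72 + s)**2 = (72 - 1/5)**2 = (359/5)**2 = 128881/25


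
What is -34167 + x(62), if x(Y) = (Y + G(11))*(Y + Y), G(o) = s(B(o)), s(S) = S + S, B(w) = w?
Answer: -23751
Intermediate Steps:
s(S) = 2*S
G(o) = 2*o
x(Y) = 2*Y*(22 + Y) (x(Y) = (Y + 2*11)*(Y + Y) = (Y + 22)*(2*Y) = (22 + Y)*(2*Y) = 2*Y*(22 + Y))
-34167 + x(62) = -34167 + 2*62*(22 + 62) = -34167 + 2*62*84 = -34167 + 10416 = -23751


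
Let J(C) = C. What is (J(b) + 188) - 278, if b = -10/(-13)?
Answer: -1160/13 ≈ -89.231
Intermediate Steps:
b = 10/13 (b = -10*(-1/13) = 10/13 ≈ 0.76923)
(J(b) + 188) - 278 = (10/13 + 188) - 278 = 2454/13 - 278 = -1160/13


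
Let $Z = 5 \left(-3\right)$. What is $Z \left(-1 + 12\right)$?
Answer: $-165$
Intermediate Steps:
$Z = -15$
$Z \left(-1 + 12\right) = - 15 \left(-1 + 12\right) = \left(-15\right) 11 = -165$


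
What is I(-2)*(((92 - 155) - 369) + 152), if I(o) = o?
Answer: 560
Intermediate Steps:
I(-2)*(((92 - 155) - 369) + 152) = -2*(((92 - 155) - 369) + 152) = -2*((-63 - 369) + 152) = -2*(-432 + 152) = -2*(-280) = 560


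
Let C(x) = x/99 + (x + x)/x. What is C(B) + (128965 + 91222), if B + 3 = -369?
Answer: 7266113/33 ≈ 2.2019e+5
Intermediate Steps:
B = -372 (B = -3 - 369 = -372)
C(x) = 2 + x/99 (C(x) = x*(1/99) + (2*x)/x = x/99 + 2 = 2 + x/99)
C(B) + (128965 + 91222) = (2 + (1/99)*(-372)) + (128965 + 91222) = (2 - 124/33) + 220187 = -58/33 + 220187 = 7266113/33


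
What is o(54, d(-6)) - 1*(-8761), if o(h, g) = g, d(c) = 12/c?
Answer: 8759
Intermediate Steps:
o(54, d(-6)) - 1*(-8761) = 12/(-6) - 1*(-8761) = 12*(-⅙) + 8761 = -2 + 8761 = 8759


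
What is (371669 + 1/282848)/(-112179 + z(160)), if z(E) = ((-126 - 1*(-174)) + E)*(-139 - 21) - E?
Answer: -105125833313/41188042912 ≈ -2.5523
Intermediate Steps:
z(E) = -7680 - 161*E (z(E) = ((-126 + 174) + E)*(-160) - E = (48 + E)*(-160) - E = (-7680 - 160*E) - E = -7680 - 161*E)
(371669 + 1/282848)/(-112179 + z(160)) = (371669 + 1/282848)/(-112179 + (-7680 - 161*160)) = (371669 + 1/282848)/(-112179 + (-7680 - 25760)) = 105125833313/(282848*(-112179 - 33440)) = (105125833313/282848)/(-145619) = (105125833313/282848)*(-1/145619) = -105125833313/41188042912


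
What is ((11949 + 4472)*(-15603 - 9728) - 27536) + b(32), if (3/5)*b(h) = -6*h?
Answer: -415988207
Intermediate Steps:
b(h) = -10*h (b(h) = 5*(-6*h)/3 = -10*h)
((11949 + 4472)*(-15603 - 9728) - 27536) + b(32) = ((11949 + 4472)*(-15603 - 9728) - 27536) - 10*32 = (16421*(-25331) - 27536) - 320 = (-415960351 - 27536) - 320 = -415987887 - 320 = -415988207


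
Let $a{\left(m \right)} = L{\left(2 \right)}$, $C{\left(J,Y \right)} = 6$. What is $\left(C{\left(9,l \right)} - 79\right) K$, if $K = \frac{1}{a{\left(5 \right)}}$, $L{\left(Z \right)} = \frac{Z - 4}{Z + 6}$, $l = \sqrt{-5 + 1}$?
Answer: $292$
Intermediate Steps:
$l = 2 i$ ($l = \sqrt{-4} = 2 i \approx 2.0 i$)
$L{\left(Z \right)} = \frac{-4 + Z}{6 + Z}$
$a{\left(m \right)} = - \frac{1}{4}$ ($a{\left(m \right)} = \frac{-4 + 2}{6 + 2} = \frac{1}{8} \left(-2\right) = - \frac{1}{4}$)
$K = -4$ ($K = \frac{1}{- \frac{1}{4}} = -4$)
$\left(C{\left(9,l \right)} - 79\right) K = \left(6 - 79\right) \left(-4\right) = \left(-73\right) \left(-4\right) = 292$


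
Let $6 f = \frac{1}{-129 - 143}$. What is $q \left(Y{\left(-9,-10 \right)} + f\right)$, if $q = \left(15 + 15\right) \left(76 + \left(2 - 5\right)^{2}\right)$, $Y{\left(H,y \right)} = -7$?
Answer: $- \frac{285625}{16} \approx -17852.0$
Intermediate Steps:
$f = - \frac{1}{1632}$ ($f = \frac{1}{6 \left(-129 - 143\right)} = \frac{1}{6 \left(-272\right)} = \frac{1}{6} \left(- \frac{1}{272}\right) = - \frac{1}{1632} \approx -0.00061275$)
$q = 2550$ ($q = 30 \left(76 + \left(-3\right)^{2}\right) = 30 \left(76 + 9\right) = 30 \cdot 85 = 2550$)
$q \left(Y{\left(-9,-10 \right)} + f\right) = 2550 \left(-7 - \frac{1}{1632}\right) = 2550 \left(- \frac{11425}{1632}\right) = - \frac{285625}{16}$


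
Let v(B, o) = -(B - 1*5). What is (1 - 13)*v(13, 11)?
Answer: 96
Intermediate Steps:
v(B, o) = 5 - B (v(B, o) = -(B - 5) = -(-5 + B) = 5 - B)
(1 - 13)*v(13, 11) = (1 - 13)*(5 - 1*13) = -12*(5 - 13) = -12*(-8) = 96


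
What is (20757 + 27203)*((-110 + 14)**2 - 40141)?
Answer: -1483163000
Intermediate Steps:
(20757 + 27203)*((-110 + 14)**2 - 40141) = 47960*((-96)**2 - 40141) = 47960*(9216 - 40141) = 47960*(-30925) = -1483163000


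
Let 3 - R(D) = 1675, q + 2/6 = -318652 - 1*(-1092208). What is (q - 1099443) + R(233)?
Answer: -982678/3 ≈ -3.2756e+5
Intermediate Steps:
q = 2320667/3 (q = -⅓ + (-318652 - 1*(-1092208)) = -⅓ + (-318652 + 1092208) = -⅓ + 773556 = 2320667/3 ≈ 7.7356e+5)
R(D) = -1672 (R(D) = 3 - 1*1675 = 3 - 1675 = -1672)
(q - 1099443) + R(233) = (2320667/3 - 1099443) - 1672 = -977662/3 - 1672 = -982678/3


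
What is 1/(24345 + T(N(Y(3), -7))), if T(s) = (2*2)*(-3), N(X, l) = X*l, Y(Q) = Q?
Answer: 1/24333 ≈ 4.1096e-5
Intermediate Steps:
T(s) = -12 (T(s) = 4*(-3) = -12)
1/(24345 + T(N(Y(3), -7))) = 1/(24345 - 12) = 1/24333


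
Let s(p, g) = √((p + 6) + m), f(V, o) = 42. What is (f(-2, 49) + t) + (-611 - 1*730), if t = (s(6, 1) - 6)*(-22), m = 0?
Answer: -1167 - 44*√3 ≈ -1243.2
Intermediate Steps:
s(p, g) = √(6 + p) (s(p, g) = √((p + 6) + 0) = √((6 + p) + 0) = √(6 + p))
t = 132 - 44*√3 (t = (√(6 + 6) - 6)*(-22) = (√12 - 6)*(-22) = (2*√3 - 6)*(-22) = (-6 + 2*√3)*(-22) = 132 - 44*√3 ≈ 55.790)
(f(-2, 49) + t) + (-611 - 1*730) = (42 + (132 - 44*√3)) + (-611 - 1*730) = (174 - 44*√3) + (-611 - 730) = (174 - 44*√3) - 1341 = -1167 - 44*√3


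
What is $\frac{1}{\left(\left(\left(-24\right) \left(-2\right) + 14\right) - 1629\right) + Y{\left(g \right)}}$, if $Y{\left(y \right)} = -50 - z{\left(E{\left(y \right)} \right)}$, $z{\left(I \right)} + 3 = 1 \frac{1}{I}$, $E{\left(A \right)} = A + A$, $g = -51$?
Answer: $- \frac{102}{164627} \approx -0.00061958$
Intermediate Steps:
$E{\left(A \right)} = 2 A$
$z{\left(I \right)} = -3 + \frac{1}{I}$ ($z{\left(I \right)} = -3 + 1 \frac{1}{I} = -3 + \frac{1}{I}$)
$Y{\left(y \right)} = -47 - \frac{1}{2 y}$ ($Y{\left(y \right)} = -50 - \left(-3 + \frac{1}{2 y}\right) = -50 + \left(3 - \frac{1}{2 y}\right) = -47 - \frac{1}{2 y}$)
$\frac{1}{\left(\left(\left(-24\right) \left(-2\right) + 14\right) - 1629\right) + Y{\left(g \right)}} = \frac{1}{\left(\left(\left(-24\right) \left(-2\right) + 14\right) - 1629\right) - \left(47 + \frac{1}{2 \left(-51\right)}\right)} = \frac{1}{\left(\left(48 + 14\right) - 1629\right) - \frac{4793}{102}} = \frac{1}{\left(62 - 1629\right) + \left(-47 + \frac{1}{102}\right)} = \frac{1}{-1567 - \frac{4793}{102}} = \frac{1}{- \frac{164627}{102}} = - \frac{102}{164627}$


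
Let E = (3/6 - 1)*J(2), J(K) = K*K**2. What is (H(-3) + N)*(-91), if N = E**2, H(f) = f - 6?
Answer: -637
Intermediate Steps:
H(f) = -6 + f
J(K) = K**3
E = -4 (E = (3/6 - 1)*2**3 = (3*(1/6) - 1)*8 = (1/2 - 1)*8 = -1/2*8 = -4)
N = 16 (N = (-4)**2 = 16)
(H(-3) + N)*(-91) = ((-6 - 3) + 16)*(-91) = (-9 + 16)*(-91) = 7*(-91) = -637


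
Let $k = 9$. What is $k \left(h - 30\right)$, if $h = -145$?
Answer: $-1575$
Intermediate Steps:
$k \left(h - 30\right) = 9 \left(-145 - 30\right) = 9 \left(-175\right) = -1575$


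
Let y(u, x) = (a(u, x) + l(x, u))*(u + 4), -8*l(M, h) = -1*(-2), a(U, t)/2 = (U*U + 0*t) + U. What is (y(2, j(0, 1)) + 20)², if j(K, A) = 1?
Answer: 32761/4 ≈ 8190.3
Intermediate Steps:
a(U, t) = 2*U + 2*U² (a(U, t) = 2*((U*U + 0*t) + U) = 2*((U² + 0) + U) = 2*(U² + U) = 2*(U + U²) = 2*U + 2*U²)
l(M, h) = -¼ (l(M, h) = -(-1)*(-2)/8 = -⅛*2 = -¼)
y(u, x) = (4 + u)*(-¼ + 2*u*(1 + u)) (y(u, x) = (2*u*(1 + u) - ¼)*(u + 4) = (-¼ + 2*u*(1 + u))*(4 + u) = (4 + u)*(-¼ + 2*u*(1 + u)))
(y(2, j(0, 1)) + 20)² = ((-1 + 2*2³ + 10*2² + (31/4)*2) + 20)² = ((-1 + 2*8 + 10*4 + 31/2) + 20)² = ((-1 + 16 + 40 + 31/2) + 20)² = (141/2 + 20)² = (181/2)² = 32761/4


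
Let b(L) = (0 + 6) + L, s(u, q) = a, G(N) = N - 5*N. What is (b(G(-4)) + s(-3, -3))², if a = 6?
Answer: 784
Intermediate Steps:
G(N) = -4*N
s(u, q) = 6
b(L) = 6 + L
(b(G(-4)) + s(-3, -3))² = ((6 - 4*(-4)) + 6)² = ((6 + 16) + 6)² = (22 + 6)² = 28² = 784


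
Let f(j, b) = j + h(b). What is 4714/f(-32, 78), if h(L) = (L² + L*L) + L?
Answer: 2357/6107 ≈ 0.38595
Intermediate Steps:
h(L) = L + 2*L² (h(L) = (L² + L²) + L = 2*L² + L = L + 2*L²)
f(j, b) = j + b*(1 + 2*b)
4714/f(-32, 78) = 4714/(-32 + 78*(1 + 2*78)) = 4714/(-32 + 78*(1 + 156)) = 4714/(-32 + 78*157) = 4714/(-32 + 12246) = 4714/12214 = 4714*(1/12214) = 2357/6107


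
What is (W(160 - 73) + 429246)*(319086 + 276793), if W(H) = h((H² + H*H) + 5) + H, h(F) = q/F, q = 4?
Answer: 3874041547163617/15143 ≈ 2.5583e+11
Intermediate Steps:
h(F) = 4/F
W(H) = H + 4/(5 + 2*H²) (W(H) = 4/((H² + H*H) + 5) + H = 4/((H² + H²) + 5) + H = 4/(2*H² + 5) + H = 4/(5 + 2*H²) + H = H + 4/(5 + 2*H²))
(W(160 - 73) + 429246)*(319086 + 276793) = (((160 - 73) + 4/(5 + 2*(160 - 73)²)) + 429246)*(319086 + 276793) = ((87 + 4/(5 + 2*87²)) + 429246)*595879 = ((87 + 4/(5 + 2*7569)) + 429246)*595879 = ((87 + 4/(5 + 15138)) + 429246)*595879 = ((87 + 4/15143) + 429246)*595879 = (1317445/15143 + 429246)*595879 = (6501389623/15143)*595879 = 3874041547163617/15143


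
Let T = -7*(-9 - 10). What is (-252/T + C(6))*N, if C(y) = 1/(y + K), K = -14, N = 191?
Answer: -58637/152 ≈ -385.77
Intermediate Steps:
T = 133 (T = -7*(-19) = 133)
C(y) = 1/(-14 + y) (C(y) = 1/(y - 14) = 1/(-14 + y))
(-252/T + C(6))*N = (-252/133 + 1/(-14 + 6))*191 = (-252*1/133 + 1/(-8))*191 = (-36/19 - ⅛)*191 = -307/152*191 = -58637/152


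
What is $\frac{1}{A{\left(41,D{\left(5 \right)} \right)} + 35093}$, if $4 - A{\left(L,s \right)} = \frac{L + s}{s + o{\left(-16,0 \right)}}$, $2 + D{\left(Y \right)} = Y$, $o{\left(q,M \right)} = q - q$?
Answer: $\frac{3}{105247} \approx 2.8504 \cdot 10^{-5}$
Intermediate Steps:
$o{\left(q,M \right)} = 0$
$D{\left(Y \right)} = -2 + Y$
$A{\left(L,s \right)} = 4 - \frac{L + s}{s}$ ($A{\left(L,s \right)} = 4 - \frac{L + s}{s + 0} = 4 - \frac{L + s}{s}$)
$\frac{1}{A{\left(41,D{\left(5 \right)} \right)} + 35093} = \frac{1}{\left(3 - \frac{41}{-2 + 5}\right) + 35093} = \frac{1}{\left(3 - \frac{41}{3}\right) + 35093} = \frac{1}{- \frac{32}{3} + 35093} = \frac{1}{\frac{105247}{3}} = \frac{3}{105247}$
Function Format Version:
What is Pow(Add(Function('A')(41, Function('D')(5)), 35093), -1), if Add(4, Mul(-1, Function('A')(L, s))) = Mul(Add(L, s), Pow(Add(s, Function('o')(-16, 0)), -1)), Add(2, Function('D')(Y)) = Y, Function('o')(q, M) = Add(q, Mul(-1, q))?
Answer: Rational(3, 105247) ≈ 2.8504e-5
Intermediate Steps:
Function('o')(q, M) = 0
Function('D')(Y) = Add(-2, Y)
Function('A')(L, s) = Add(4, Mul(-1, Pow(s, -1), Add(L, s))) (Function('A')(L, s) = Add(4, Mul(-1, Mul(Add(L, s), Pow(Add(s, 0), -1)))) = Add(4, Mul(-1, Mul(Add(L, s), Pow(s, -1)))) = Add(4, Mul(-1, Mul(Pow(s, -1), Add(L, s)))) = Add(4, Mul(-1, Pow(s, -1), Add(L, s))))
Pow(Add(Function('A')(41, Function('D')(5)), 35093), -1) = Pow(Add(Add(3, Mul(-1, 41, Pow(Add(-2, 5), -1))), 35093), -1) = Pow(Add(Add(3, Mul(-1, 41, Pow(3, -1))), 35093), -1) = Pow(Add(Add(3, Mul(-1, 41, Rational(1, 3))), 35093), -1) = Pow(Add(Add(3, Rational(-41, 3)), 35093), -1) = Pow(Add(Rational(-32, 3), 35093), -1) = Pow(Rational(105247, 3), -1) = Rational(3, 105247)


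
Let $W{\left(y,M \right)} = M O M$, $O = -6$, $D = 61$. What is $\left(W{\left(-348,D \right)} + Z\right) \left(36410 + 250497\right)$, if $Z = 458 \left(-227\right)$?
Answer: $-36234058844$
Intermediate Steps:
$Z = -103966$
$W{\left(y,M \right)} = - 6 M^{2}$ ($W{\left(y,M \right)} = M \left(-6\right) M = - 6 M M = - 6 M^{2}$)
$\left(W{\left(-348,D \right)} + Z\right) \left(36410 + 250497\right) = \left(- 6 \cdot 61^{2} - 103966\right) \left(36410 + 250497\right) = \left(\left(-6\right) 3721 - 103966\right) 286907 = \left(-22326 - 103966\right) 286907 = \left(-126292\right) 286907 = -36234058844$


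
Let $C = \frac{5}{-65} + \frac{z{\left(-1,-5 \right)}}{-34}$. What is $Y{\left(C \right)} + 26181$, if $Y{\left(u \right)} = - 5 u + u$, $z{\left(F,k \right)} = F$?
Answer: $\frac{5786043}{221} \approx 26181.0$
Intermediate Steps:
$C = - \frac{21}{442}$ ($C = \frac{5}{-65} - \frac{1}{-34} = 5 \left(- \frac{1}{65}\right) - - \frac{1}{34} = - \frac{1}{13} + \frac{1}{34} = - \frac{21}{442} \approx -0.047511$)
$Y{\left(u \right)} = - 4 u$
$Y{\left(C \right)} + 26181 = \left(-4\right) \left(- \frac{21}{442}\right) + 26181 = \frac{42}{221} + 26181 = \frac{5786043}{221}$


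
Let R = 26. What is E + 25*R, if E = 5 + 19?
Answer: 674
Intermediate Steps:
E = 24
E + 25*R = 24 + 25*26 = 24 + 650 = 674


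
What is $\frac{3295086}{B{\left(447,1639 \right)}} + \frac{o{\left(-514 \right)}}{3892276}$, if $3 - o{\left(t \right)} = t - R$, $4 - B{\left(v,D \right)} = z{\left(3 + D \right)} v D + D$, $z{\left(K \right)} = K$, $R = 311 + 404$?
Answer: $- \frac{945275550822}{390195810466483} \approx -0.0024226$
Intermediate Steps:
$R = 715$
$B{\left(v,D \right)} = 4 - D - D v \left(3 + D\right)$ ($B{\left(v,D \right)} = 4 - \left(\left(3 + D\right) v D + D\right) = 4 - \left(v \left(3 + D\right) D + D\right) = 4 - \left(D v \left(3 + D\right) + D\right) = 4 - \left(D + D v \left(3 + D\right)\right) = 4 - D - D v \left(3 + D\right)$)
$o{\left(t \right)} = 718 - t$ ($o{\left(t \right)} = 3 - \left(t - 715\right) = 3 - \left(-715 + t\right) = 718 - t$)
$\frac{3295086}{B{\left(447,1639 \right)}} + \frac{o{\left(-514 \right)}}{3892276} = \frac{3295086}{4 - 1639 - 1639 \cdot 447 \left(3 + 1639\right)} + \frac{718 - -514}{3892276} = \frac{3295086}{4 - 1639 - 1639 \cdot 447 \cdot 1642} + \left(718 + 514\right) \frac{1}{3892276} = \frac{3295086}{4 - 1639 - 1202983386} + 1232 \cdot \frac{1}{3892276} = \frac{3295086}{-1202985021} + \frac{308}{973069} = 3295086 \left(- \frac{1}{1202985021}\right) + \frac{308}{973069} = - \frac{1098362}{400995007} + \frac{308}{973069} = - \frac{945275550822}{390195810466483}$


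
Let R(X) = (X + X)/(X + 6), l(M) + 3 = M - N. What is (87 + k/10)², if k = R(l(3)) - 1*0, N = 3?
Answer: 188356/25 ≈ 7534.2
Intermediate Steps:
l(M) = -6 + M (l(M) = -3 + (M - 1*3) = -3 + (M - 3) = -3 + (-3 + M) = -6 + M)
R(X) = 2*X/(6 + X) (R(X) = (2*X)/(6 + X) = 2*X/(6 + X))
k = -2 (k = 2*(-6 + 3)/(6 + (-6 + 3)) - 1*0 = 2*(-3)/(6 - 3) + 0 = 2*(-3)/3 + 0 = 2*(-3)*(⅓) + 0 = -2 + 0 = -2)
(87 + k/10)² = (87 - 2/10)² = (87 - 2*⅒)² = (87 - ⅕)² = (434/5)² = 188356/25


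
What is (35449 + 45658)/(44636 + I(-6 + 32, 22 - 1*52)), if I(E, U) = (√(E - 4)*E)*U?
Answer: 905073013/494746924 + 15815865*√22/494746924 ≈ 1.9793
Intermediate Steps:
I(E, U) = E*U*√(-4 + E) (I(E, U) = (√(-4 + E)*E)*U = (E*√(-4 + E))*U = E*U*√(-4 + E))
(35449 + 45658)/(44636 + I(-6 + 32, 22 - 1*52)) = (35449 + 45658)/(44636 + (-6 + 32)*(22 - 1*52)*√(-4 + (-6 + 32))) = 81107/(44636 + 26*(22 - 52)*√(-4 + 26)) = 81107/(44636 + 26*(-30)*√22) = 81107/(44636 - 780*√22)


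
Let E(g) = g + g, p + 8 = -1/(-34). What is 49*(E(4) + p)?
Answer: 49/34 ≈ 1.4412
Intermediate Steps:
p = -271/34 (p = -8 - 1/(-34) = -8 - 1*(-1/34) = -8 + 1/34 = -271/34 ≈ -7.9706)
E(g) = 2*g
49*(E(4) + p) = 49*(2*4 - 271/34) = 49*(8 - 271/34) = 49*(1/34) = 49/34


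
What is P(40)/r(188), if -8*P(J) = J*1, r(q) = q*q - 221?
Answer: -5/35123 ≈ -0.00014236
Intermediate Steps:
r(q) = -221 + q² (r(q) = q² - 221 = -221 + q²)
P(J) = -J/8
P(40)/r(188) = (-⅛*40)/(-221 + 188²) = -5/(-221 + 35344) = -5/35123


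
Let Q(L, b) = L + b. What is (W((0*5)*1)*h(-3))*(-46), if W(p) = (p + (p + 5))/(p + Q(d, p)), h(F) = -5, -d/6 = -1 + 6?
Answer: -115/3 ≈ -38.333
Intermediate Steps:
d = -30 (d = -6*(-1 + 6) = -6*5 = -30)
W(p) = (5 + 2*p)/(-30 + 2*p) (W(p) = (p + (p + 5))/(p + (-30 + p)) = (p + (5 + p))/(-30 + 2*p) = (5 + 2*p)/(-30 + 2*p))
(W((0*5)*1)*h(-3))*(-46) = (((5/2 + (0*5)*1)/(-15 + (0*5)*1))*(-5))*(-46) = (((5/2 + 0*1)/(-15 + 0*1))*(-5))*(-46) = (((5/2 + 0)/(-15 + 0))*(-5))*(-46) = (((5/2)/(-15))*(-5))*(-46) = (-1/15*5/2*(-5))*(-46) = -1/6*(-5)*(-46) = (5/6)*(-46) = -115/3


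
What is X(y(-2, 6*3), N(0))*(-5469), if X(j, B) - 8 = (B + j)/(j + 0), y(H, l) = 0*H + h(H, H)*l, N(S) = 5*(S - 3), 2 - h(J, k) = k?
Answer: -384653/8 ≈ -48082.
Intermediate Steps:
h(J, k) = 2 - k
N(S) = -15 + 5*S (N(S) = 5*(-3 + S) = -15 + 5*S)
y(H, l) = l*(2 - H) (y(H, l) = 0*H + (2 - H)*l = 0 + l*(2 - H) = l*(2 - H))
X(j, B) = 8 + (B + j)/j (X(j, B) = 8 + (B + j)/(j + 0) = 8 + (B + j)/j)
X(y(-2, 6*3), N(0))*(-5469) = (9 + (-15 + 5*0)/(((6*3)*(2 - 1*(-2)))))*(-5469) = (9 + (-15 + 0)/((18*(2 + 2))))*(-5469) = (9 - 15/(18*4))*(-5469) = (9 - 15/72)*(-5469) = (9 - 15*1/72)*(-5469) = (9 - 5/24)*(-5469) = (211/24)*(-5469) = -384653/8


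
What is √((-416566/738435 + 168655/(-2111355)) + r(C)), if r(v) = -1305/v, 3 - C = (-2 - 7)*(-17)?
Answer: √38681337896101577567690/69293263530 ≈ 2.8383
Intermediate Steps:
C = -150 (C = 3 - (-2 - 7)*(-17) = 3 - (-9)*(-17) = 3 - 1*153 = 3 - 153 = -150)
√((-416566/738435 + 168655/(-2111355)) + r(C)) = √((-416566/738435 + 168655/(-2111355)) - 1305/(-150)) = √((-416566*1/738435 + 168655*(-1/2111355)) - 1305*(-1/150)) = √((-416566/738435 - 33731/422271) + 87/10) = √(-66937297457/103939895295 + 87/10) = √(1674679583219/207879790590) = √38681337896101577567690/69293263530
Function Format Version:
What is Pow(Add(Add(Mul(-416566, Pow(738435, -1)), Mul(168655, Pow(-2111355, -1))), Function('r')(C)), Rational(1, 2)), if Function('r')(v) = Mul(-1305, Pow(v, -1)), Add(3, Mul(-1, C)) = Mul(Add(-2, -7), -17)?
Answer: Mul(Rational(1, 69293263530), Pow(38681337896101577567690, Rational(1, 2))) ≈ 2.8383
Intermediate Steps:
C = -150 (C = Add(3, Mul(-1, Mul(Add(-2, -7), -17))) = Add(3, Mul(-1, Mul(-9, -17))) = Add(3, Mul(-1, 153)) = Add(3, -153) = -150)
Pow(Add(Add(Mul(-416566, Pow(738435, -1)), Mul(168655, Pow(-2111355, -1))), Function('r')(C)), Rational(1, 2)) = Pow(Add(Add(Mul(-416566, Pow(738435, -1)), Mul(168655, Pow(-2111355, -1))), Mul(-1305, Pow(-150, -1))), Rational(1, 2)) = Pow(Add(Add(Mul(-416566, Rational(1, 738435)), Mul(168655, Rational(-1, 2111355))), Mul(-1305, Rational(-1, 150))), Rational(1, 2)) = Pow(Add(Add(Rational(-416566, 738435), Rational(-33731, 422271)), Rational(87, 10)), Rational(1, 2)) = Pow(Add(Rational(-66937297457, 103939895295), Rational(87, 10)), Rational(1, 2)) = Pow(Rational(1674679583219, 207879790590), Rational(1, 2)) = Mul(Rational(1, 69293263530), Pow(38681337896101577567690, Rational(1, 2)))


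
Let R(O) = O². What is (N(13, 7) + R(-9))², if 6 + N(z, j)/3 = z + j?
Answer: 15129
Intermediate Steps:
N(z, j) = -18 + 3*j + 3*z (N(z, j) = -18 + 3*(z + j) = -18 + 3*(j + z) = -18 + (3*j + 3*z) = -18 + 3*j + 3*z)
(N(13, 7) + R(-9))² = ((-18 + 3*7 + 3*13) + (-9)²)² = ((-18 + 21 + 39) + 81)² = (42 + 81)² = 123² = 15129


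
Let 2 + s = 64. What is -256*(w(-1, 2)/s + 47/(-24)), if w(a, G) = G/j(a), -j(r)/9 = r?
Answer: 139616/279 ≈ 500.42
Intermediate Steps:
s = 62 (s = -2 + 64 = 62)
j(r) = -9*r
w(a, G) = -G/(9*a) (w(a, G) = G/((-9*a)) = G*(-1/(9*a)) = -G/(9*a))
-256*(w(-1, 2)/s + 47/(-24)) = -256*(-⅑*2/(-1)/62 + 47/(-24)) = -256*(-⅑*2*(-1)*(1/62) + 47*(-1/24)) = -256*((2/9)*(1/62) - 47/24) = -256*(1/279 - 47/24) = -256*(-4363/2232) = 139616/279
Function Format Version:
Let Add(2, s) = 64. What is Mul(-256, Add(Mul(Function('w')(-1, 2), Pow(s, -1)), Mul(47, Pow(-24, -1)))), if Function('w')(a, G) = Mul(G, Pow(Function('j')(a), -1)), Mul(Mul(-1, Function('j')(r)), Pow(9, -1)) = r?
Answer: Rational(139616, 279) ≈ 500.42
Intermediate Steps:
s = 62 (s = Add(-2, 64) = 62)
Function('j')(r) = Mul(-9, r)
Function('w')(a, G) = Mul(Rational(-1, 9), G, Pow(a, -1)) (Function('w')(a, G) = Mul(G, Pow(Mul(-9, a), -1)) = Mul(G, Mul(Rational(-1, 9), Pow(a, -1))) = Mul(Rational(-1, 9), G, Pow(a, -1)))
Mul(-256, Add(Mul(Function('w')(-1, 2), Pow(s, -1)), Mul(47, Pow(-24, -1)))) = Mul(-256, Add(Mul(Mul(Rational(-1, 9), 2, Pow(-1, -1)), Pow(62, -1)), Mul(47, Pow(-24, -1)))) = Mul(-256, Add(Mul(Mul(Rational(-1, 9), 2, -1), Rational(1, 62)), Mul(47, Rational(-1, 24)))) = Mul(-256, Add(Mul(Rational(2, 9), Rational(1, 62)), Rational(-47, 24))) = Mul(-256, Add(Rational(1, 279), Rational(-47, 24))) = Mul(-256, Rational(-4363, 2232)) = Rational(139616, 279)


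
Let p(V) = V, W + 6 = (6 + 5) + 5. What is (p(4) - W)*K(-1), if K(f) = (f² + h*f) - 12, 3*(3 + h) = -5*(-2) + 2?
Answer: 72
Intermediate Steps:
h = 1 (h = -3 + (-5*(-2) + 2)/3 = -3 + (10 + 2)/3 = -3 + (⅓)*12 = -3 + 4 = 1)
W = 10 (W = -6 + ((6 + 5) + 5) = -6 + (11 + 5) = -6 + 16 = 10)
K(f) = -12 + f + f² (K(f) = (f² + 1*f) - 12 = (f² + f) - 12 = (f + f²) - 12 = -12 + f + f²)
(p(4) - W)*K(-1) = (4 - 1*10)*(-12 - 1 + (-1)²) = (4 - 10)*(-12 - 1 + 1) = -6*(-12) = 72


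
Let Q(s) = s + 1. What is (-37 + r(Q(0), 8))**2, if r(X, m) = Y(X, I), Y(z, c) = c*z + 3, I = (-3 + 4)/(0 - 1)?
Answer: 1225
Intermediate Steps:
Q(s) = 1 + s
I = -1 (I = 1/(-1) = 1*(-1) = -1)
Y(z, c) = 3 + c*z
r(X, m) = 3 - X
(-37 + r(Q(0), 8))**2 = (-37 + (3 - (1 + 0)))**2 = (-37 + (3 - 1*1))**2 = (-37 + (3 - 1))**2 = (-37 + 2)**2 = (-35)**2 = 1225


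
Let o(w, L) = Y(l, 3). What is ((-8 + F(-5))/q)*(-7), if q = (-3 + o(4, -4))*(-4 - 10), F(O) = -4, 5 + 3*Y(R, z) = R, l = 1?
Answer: 18/13 ≈ 1.3846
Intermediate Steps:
Y(R, z) = -5/3 + R/3
o(w, L) = -4/3 (o(w, L) = -5/3 + (⅓)*1 = -5/3 + ⅓ = -4/3)
q = 182/3 (q = (-3 - 4/3)*(-4 - 10) = -13/3*(-14) = 182/3 ≈ 60.667)
((-8 + F(-5))/q)*(-7) = ((-8 - 4)/(182/3))*(-7) = -12*3/182*(-7) = -18/91*(-7) = 18/13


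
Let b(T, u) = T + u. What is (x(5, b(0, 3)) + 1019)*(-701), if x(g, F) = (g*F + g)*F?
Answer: -756379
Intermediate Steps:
x(g, F) = F*(g + F*g) (x(g, F) = (F*g + g)*F = (g + F*g)*F = F*(g + F*g))
(x(5, b(0, 3)) + 1019)*(-701) = ((0 + 3)*5*(1 + (0 + 3)) + 1019)*(-701) = (3*5*(1 + 3) + 1019)*(-701) = (3*5*4 + 1019)*(-701) = (60 + 1019)*(-701) = 1079*(-701) = -756379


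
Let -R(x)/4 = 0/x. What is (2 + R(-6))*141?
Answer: 282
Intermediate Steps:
R(x) = 0 (R(x) = -0/x = -4*0 = 0)
(2 + R(-6))*141 = (2 + 0)*141 = 2*141 = 282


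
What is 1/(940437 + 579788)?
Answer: 1/1520225 ≈ 6.5780e-7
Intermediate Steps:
1/(940437 + 579788) = 1/1520225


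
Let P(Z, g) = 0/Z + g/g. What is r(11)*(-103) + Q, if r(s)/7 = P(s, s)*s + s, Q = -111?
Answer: -15973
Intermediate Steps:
P(Z, g) = 1 (P(Z, g) = 0 + 1 = 1)
r(s) = 14*s (r(s) = 7*(1*s + s) = 7*(s + s) = 7*(2*s) = 14*s)
r(11)*(-103) + Q = (14*11)*(-103) - 111 = 154*(-103) - 111 = -15862 - 111 = -15973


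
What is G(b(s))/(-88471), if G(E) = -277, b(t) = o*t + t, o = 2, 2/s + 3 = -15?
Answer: 277/88471 ≈ 0.0031310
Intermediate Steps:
s = -⅑ (s = 2/(-3 - 15) = 2/(-18) = 2*(-1/18) = -⅑ ≈ -0.11111)
b(t) = 3*t (b(t) = 2*t + t = 3*t)
G(b(s))/(-88471) = -277/(-88471) = -277*(-1/88471) = 277/88471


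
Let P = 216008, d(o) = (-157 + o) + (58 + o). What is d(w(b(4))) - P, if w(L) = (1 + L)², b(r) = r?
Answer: -216057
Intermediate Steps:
d(o) = -99 + 2*o
d(w(b(4))) - P = (-99 + 2*(1 + 4)²) - 1*216008 = (-99 + 2*5²) - 216008 = (-99 + 2*25) - 216008 = (-99 + 50) - 216008 = -49 - 216008 = -216057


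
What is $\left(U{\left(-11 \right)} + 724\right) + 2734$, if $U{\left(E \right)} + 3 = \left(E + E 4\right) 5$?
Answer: $3180$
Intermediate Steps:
$U{\left(E \right)} = -3 + 25 E$ ($U{\left(E \right)} = -3 + \left(E + E 4\right) 5 = -3 + \left(E + 4 E\right) 5 = -3 + 5 E 5 = -3 + 25 E$)
$\left(U{\left(-11 \right)} + 724\right) + 2734 = \left(\left(-3 + 25 \left(-11\right)\right) + 724\right) + 2734 = \left(\left(-3 - 275\right) + 724\right) + 2734 = \left(-278 + 724\right) + 2734 = 446 + 2734 = 3180$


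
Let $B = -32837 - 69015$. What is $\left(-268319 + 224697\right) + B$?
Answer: $-145474$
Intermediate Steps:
$B = -101852$
$\left(-268319 + 224697\right) + B = \left(-268319 + 224697\right) - 101852 = -43622 - 101852 = -145474$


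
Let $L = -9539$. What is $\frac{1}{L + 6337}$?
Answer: $- \frac{1}{3202} \approx -0.0003123$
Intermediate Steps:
$\frac{1}{L + 6337} = \frac{1}{-9539 + 6337} = \frac{1}{-3202} = - \frac{1}{3202}$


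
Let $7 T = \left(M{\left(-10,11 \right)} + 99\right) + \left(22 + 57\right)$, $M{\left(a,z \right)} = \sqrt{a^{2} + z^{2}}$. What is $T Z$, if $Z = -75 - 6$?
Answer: $- \frac{14418}{7} - \frac{81 \sqrt{221}}{7} \approx -2231.7$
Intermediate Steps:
$Z = -81$
$T = \frac{178}{7} + \frac{\sqrt{221}}{7}$ ($T = \frac{\left(\sqrt{\left(-10\right)^{2} + 11^{2}} + 99\right) + \left(22 + 57\right)}{7} = \frac{\left(\sqrt{100 + 121} + 99\right) + 79}{7} = \frac{\left(\sqrt{221} + 99\right) + 79}{7} = \frac{\left(99 + \sqrt{221}\right) + 79}{7} = \frac{178 + \sqrt{221}}{7} = \frac{178}{7} + \frac{\sqrt{221}}{7} \approx 27.552$)
$T Z = \left(\frac{178}{7} + \frac{\sqrt{221}}{7}\right) \left(-81\right) = - \frac{14418}{7} - \frac{81 \sqrt{221}}{7}$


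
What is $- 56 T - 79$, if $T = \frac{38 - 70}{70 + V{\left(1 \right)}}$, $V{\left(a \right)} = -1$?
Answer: $- \frac{3659}{69} \approx -53.029$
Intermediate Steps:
$T = - \frac{32}{69}$ ($T = \frac{38 - 70}{70 - 1} = - \frac{32}{69} \approx -0.46377$)
$- 56 T - 79 = \left(-56\right) \left(- \frac{32}{69}\right) - 79 = \frac{1792}{69} - 79 = - \frac{3659}{69}$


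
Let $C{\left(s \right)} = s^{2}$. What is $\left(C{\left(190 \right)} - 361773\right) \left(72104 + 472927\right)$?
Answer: $-177501880863$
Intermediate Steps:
$\left(C{\left(190 \right)} - 361773\right) \left(72104 + 472927\right) = \left(190^{2} - 361773\right) \left(72104 + 472927\right) = \left(36100 - 361773\right) 545031 = \left(-325673\right) 545031 = -177501880863$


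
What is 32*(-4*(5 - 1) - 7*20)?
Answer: -4992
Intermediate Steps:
32*(-4*(5 - 1) - 7*20) = 32*(-4*4 - 140) = 32*(-16 - 140) = 32*(-156) = -4992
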